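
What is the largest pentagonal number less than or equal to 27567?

27270

Solve n(3n−1)/2 ≤ 27567 for integer n.
n = 135 gives 27270 ≤ 27567, while n = 136 gives 27676 > 27567; so the answer is 27270.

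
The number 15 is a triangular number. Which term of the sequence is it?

Set n(n+1)/2 = 15, giving n² + n − 30 = 0.
So n = (-1 + 11) / 2 = 10/2 = 5.
Check: 5·6/2 = 15. ✓

5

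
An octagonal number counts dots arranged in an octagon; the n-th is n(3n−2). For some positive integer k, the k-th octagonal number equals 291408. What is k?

312

Set n(3n−2) = 291408, giving 3n² − 2n − 291408 = 0.
So n = (2 + 1870) / 6 = 1872/6 = 312.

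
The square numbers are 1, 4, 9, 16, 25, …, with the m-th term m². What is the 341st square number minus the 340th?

n² − (n−1)² = 2n − 1, so 341² − 340² = 2·341 − 1 = 681.

681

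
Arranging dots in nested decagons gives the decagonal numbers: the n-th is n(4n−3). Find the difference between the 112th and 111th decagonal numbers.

889

Consecutive decagonal numbers differ by 8n − 7: here 8·112 − 7 = 889.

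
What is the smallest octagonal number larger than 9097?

9296

Solve n(3n−2) > 9097 for integer n.
The largest n with value ≤ 9097 is 55 (since 8965 ≤ 9097 < 9296), so the first above is n = 56, value 9296.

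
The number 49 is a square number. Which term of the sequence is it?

7

We need n² = 49, so n = √49 = 7.
Check: 7² = 49. ✓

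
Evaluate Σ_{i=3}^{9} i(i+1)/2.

Σ i(i+1)/2 = (Σi² + Σi) / 2 over i = 3..9.
Σi = 45 − 3 = 42 and Σi² = 285 − 5 = 280.
(1·280 + 1·42) / 2 = 322/2 = 161.

161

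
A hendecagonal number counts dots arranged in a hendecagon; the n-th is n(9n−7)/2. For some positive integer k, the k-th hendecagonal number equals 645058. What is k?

Set n(9n−7)/2 = 645058, giving 9n² − 7n − 1290116 = 0.
So n = (7 + 6815) / 18 = 6822/18 = 379.
Check: 379·(9·379 − 7)/2 = 645058. ✓

379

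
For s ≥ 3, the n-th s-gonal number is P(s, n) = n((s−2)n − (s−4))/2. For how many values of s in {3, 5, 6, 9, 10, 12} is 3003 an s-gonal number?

2

s = 3: P(3, 77) = 3003. ✓
s = 5: P(5, 44) = 2882 and P(5, 45) = 3015; 3003 is not s-gonal.
s = 6: P(6, 39) = 3003. ✓
s = 9: P(9, 29) = 2871 and P(9, 30) = 3075; 3003 is not s-gonal.
s = 10: P(10, 27) = 2835 and P(10, 28) = 3052; 3003 is not s-gonal.
s = 12: P(12, 24) = 2784 and P(12, 25) = 3025; 3003 is not s-gonal.
Hits: s ∈ {3, 6} → 2.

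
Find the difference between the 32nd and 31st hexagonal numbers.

Consecutive hexagonal numbers differ by 4n − 3: here 4·32 − 3 = 125.

125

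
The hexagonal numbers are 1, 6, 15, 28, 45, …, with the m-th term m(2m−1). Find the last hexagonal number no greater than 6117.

Solve n(2n−1) ≤ 6117 for integer n.
n = 55 gives 5995 ≤ 6117, while n = 56 gives 6216 > 6117; so the answer is 5995.

5995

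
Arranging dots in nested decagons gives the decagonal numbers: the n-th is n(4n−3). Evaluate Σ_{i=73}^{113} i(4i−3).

1429957

Σ i(4i−3) = 4Σi² − 3Σi over i = 73..113.
Σi = 6441 − 2628 = 3813 and Σi² = 487369 − 127020 = 360349.
4·360349 − 3·3813 = 1429957.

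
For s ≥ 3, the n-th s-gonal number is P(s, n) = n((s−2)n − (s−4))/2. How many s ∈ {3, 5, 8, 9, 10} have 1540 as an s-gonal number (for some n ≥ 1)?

2

s = 3: P(3, 55) = 1540. ✓
s = 5: P(5, 32) = 1520 and P(5, 33) = 1617; 1540 is not s-gonal.
s = 8: P(8, 22) = 1408 and P(8, 23) = 1541; 1540 is not s-gonal.
s = 9: P(9, 21) = 1491 and P(9, 22) = 1639; 1540 is not s-gonal.
s = 10: P(10, 20) = 1540. ✓
Hits: s ∈ {3, 10} → 2.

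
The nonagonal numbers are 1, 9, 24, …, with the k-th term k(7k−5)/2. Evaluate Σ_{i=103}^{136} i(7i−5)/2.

Σ i(7i−5)/2 = (7Σi² − 5Σi) / 2 over i = 103..136.
Σi = 9316 − 5253 = 4063 and Σi² = 847756 − 358955 = 488801.
(7·488801 − 5·4063) / 2 = 3401292/2 = 1700646.

1700646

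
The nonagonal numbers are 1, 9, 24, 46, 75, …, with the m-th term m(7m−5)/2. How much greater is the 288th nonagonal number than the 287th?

2010

Consecutive nonagonal numbers differ by 7n − 6: here 7·288 − 6 = 2010.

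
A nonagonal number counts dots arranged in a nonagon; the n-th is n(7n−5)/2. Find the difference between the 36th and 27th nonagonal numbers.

1962

36·(7·36 − 5)/2 = 4446 and 27·(7·27 − 5)/2 = 2484.
Difference: 4446 − 2484 = 1962.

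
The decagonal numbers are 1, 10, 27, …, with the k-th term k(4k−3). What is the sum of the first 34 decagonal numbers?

Σ i(4i−3) = 4Σi² − 3Σi over i = 1..34.
Σi = 595 and Σi² = 13685.
4·13685 − 3·595 = 52955.

52955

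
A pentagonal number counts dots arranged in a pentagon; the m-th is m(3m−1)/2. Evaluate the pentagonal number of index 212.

67310

The 212th pentagonal number is n(3n−1)/2 with n = 212.
212·(3·212 − 1)/2 = 212·635/2 = 67310.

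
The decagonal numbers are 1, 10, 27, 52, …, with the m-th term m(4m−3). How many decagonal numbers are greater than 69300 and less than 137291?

The n-th decagonal number is n(4n−3).
Smallest index with value > 69300: n = 133 (giving 70357).
Largest index with value < 137291: n = 185 (giving 136345).
Indices 133 through 185: 53 terms.

53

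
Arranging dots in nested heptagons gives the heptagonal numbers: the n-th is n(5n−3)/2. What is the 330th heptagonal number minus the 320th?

16235

330·(5·330 − 3)/2 = 271755 and 320·(5·320 − 3)/2 = 255520.
Difference: 271755 − 255520 = 16235.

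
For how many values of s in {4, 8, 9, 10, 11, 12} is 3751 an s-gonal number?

1

s = 4: P(4, 61) = 3721 and P(4, 62) = 3844; 3751 is not s-gonal.
s = 8: P(8, 35) = 3605 and P(8, 36) = 3816; 3751 is not s-gonal.
s = 9: P(9, 33) = 3729 and P(9, 34) = 3961; 3751 is not s-gonal.
s = 10: P(10, 31) = 3751. ✓
s = 11: P(11, 29) = 3683 and P(11, 30) = 3945; 3751 is not s-gonal.
s = 12: P(12, 27) = 3537 and P(12, 28) = 3808; 3751 is not s-gonal.
Hits: s ∈ {10} → 1.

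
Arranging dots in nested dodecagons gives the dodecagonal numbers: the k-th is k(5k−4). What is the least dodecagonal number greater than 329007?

329217

Solve n(5n−4) > 329007 for integer n.
The largest n with value ≤ 329007 is 256 (since 326656 ≤ 329007 < 329217), so the first above is n = 257, value 329217.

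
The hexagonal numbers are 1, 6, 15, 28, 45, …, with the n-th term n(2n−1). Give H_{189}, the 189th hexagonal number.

The 189th hexagonal number is n(2n−1) with n = 189.
189·(2·189 − 1) = 189·377 = 71253.

71253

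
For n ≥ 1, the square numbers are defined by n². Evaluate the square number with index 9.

The 9th square number is n² with n = 9.
9² = 81.

81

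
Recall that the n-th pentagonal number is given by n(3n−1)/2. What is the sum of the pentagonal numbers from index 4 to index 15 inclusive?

Σ i(3i−1)/2 = (3Σi² − Σi) / 2 over i = 4..15.
Σi = 120 − 6 = 114 and Σi² = 1240 − 14 = 1226.
(3·1226 − 1·114) / 2 = 3564/2 = 1782.

1782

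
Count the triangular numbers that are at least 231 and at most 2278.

47

The n-th triangular number is n(n+1)/2.
Smallest index with value ≥ 231: n = 21 (giving 231).
Largest index with value ≤ 2278: n = 67 (giving 2278).
Indices 21 through 67: 47 terms.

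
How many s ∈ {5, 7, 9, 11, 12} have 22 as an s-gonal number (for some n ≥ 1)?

s = 5: P(5, 4) = 22. ✓
s = 7: P(7, 3) = 18 and P(7, 4) = 34; 22 is not s-gonal.
s = 9: P(9, 2) = 9 and P(9, 3) = 24; 22 is not s-gonal.
s = 11: P(11, 2) = 11 and P(11, 3) = 30; 22 is not s-gonal.
s = 12: P(12, 2) = 12 and P(12, 3) = 33; 22 is not s-gonal.
Hits: s ∈ {5} → 1.

1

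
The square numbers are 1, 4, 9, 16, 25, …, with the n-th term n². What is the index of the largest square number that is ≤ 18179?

134

Solve n² ≤ 18179 for integer n.
n = 134 gives 17956 ≤ 18179, while n = 135 gives 18225 > 18179; so the answer is index 134.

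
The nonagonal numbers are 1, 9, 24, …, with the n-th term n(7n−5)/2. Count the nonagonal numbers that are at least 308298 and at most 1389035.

333

The n-th nonagonal number is n(7n−5)/2.
Smallest index with value ≥ 308298: n = 298 (giving 310069).
Largest index with value ≤ 1389035: n = 630 (giving 1387575).
Indices 298 through 630: 333 terms.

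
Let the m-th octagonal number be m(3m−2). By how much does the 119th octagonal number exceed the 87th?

119·(3·119 − 2) = 42245 and 87·(3·87 − 2) = 22533.
Difference: 42245 − 22533 = 19712.

19712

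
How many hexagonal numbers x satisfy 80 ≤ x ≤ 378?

8

The n-th hexagonal number is n(2n−1).
Smallest index with value ≥ 80: n = 7 (giving 91).
Largest index with value ≤ 378: n = 14 (giving 378).
Indices 7 through 14: 8 terms.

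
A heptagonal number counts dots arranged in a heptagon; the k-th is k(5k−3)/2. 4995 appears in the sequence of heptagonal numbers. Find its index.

45

Set n(5n−3)/2 = 4995, giving 5n² − 3n − 9990 = 0.
The discriminant is 9 + 40·4995 = 199809, and √199809 = 447.
So n = (3 + 447) / 10 = 450/10 = 45.
Check: 45·(5·45 − 3)/2 = 4995. ✓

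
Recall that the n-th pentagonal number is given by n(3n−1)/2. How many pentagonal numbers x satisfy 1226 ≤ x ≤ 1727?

The n-th pentagonal number is n(3n−1)/2.
Smallest index with value ≥ 1226: n = 29 (giving 1247).
Largest index with value ≤ 1727: n = 34 (giving 1717).
Indices 29 through 34: 6 terms.

6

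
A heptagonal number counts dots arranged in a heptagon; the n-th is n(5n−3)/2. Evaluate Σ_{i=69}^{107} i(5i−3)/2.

762242

Σ i(5i−3)/2 = (5Σi² − 3Σi) / 2 over i = 69..107.
Σi = 5778 − 2346 = 3432 and Σi² = 414090 − 107134 = 306956.
(5·306956 − 3·3432) / 2 = 1524484/2 = 762242.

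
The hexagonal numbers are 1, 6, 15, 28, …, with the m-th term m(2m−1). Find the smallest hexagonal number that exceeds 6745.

6903

Solve n(2n−1) > 6745 for integer n.
The largest n with value ≤ 6745 is 58 (since 6670 ≤ 6745 < 6903), so the first above is n = 59, value 6903.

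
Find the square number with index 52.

2704

The 52nd square number is n² with n = 52.
52² = 2704.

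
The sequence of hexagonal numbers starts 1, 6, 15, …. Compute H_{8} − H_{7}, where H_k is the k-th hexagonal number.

29

Consecutive hexagonal numbers differ by 4n − 3: here 4·8 − 3 = 29.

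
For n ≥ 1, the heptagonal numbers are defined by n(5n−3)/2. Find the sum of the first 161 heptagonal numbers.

3490641

Σ i(5i−3)/2 = (5Σi² − 3Σi) / 2 over i = 1..161.
Σi = 13041 and Σi² = 1404081.
(5·1404081 − 3·13041) / 2 = 6981282/2 = 3490641.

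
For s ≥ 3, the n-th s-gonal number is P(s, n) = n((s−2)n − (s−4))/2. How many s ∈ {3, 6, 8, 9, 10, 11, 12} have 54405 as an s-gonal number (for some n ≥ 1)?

s = 3: P(3, 329) = 54285 and P(3, 330) = 54615; 54405 is not s-gonal.
s = 6: P(6, 165) = 54285 and P(6, 166) = 54946; 54405 is not s-gonal.
s = 8: P(8, 135) = 54405. ✓
s = 9: P(9, 125) = 54375 and P(9, 126) = 55251; 54405 is not s-gonal.
s = 10: P(10, 117) = 54405. ✓
s = 11: P(11, 110) = 54065 and P(11, 111) = 55056; 54405 is not s-gonal.
s = 12: P(12, 104) = 53664 and P(12, 105) = 54705; 54405 is not s-gonal.
Hits: s ∈ {8, 10} → 2.

2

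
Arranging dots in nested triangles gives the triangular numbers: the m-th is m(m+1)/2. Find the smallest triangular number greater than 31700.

Solve n(n+1)/2 > 31700 for integer n.
The largest n with value ≤ 31700 is 251 (since 31626 ≤ 31700 < 31878), so the first above is n = 252, value 31878.

31878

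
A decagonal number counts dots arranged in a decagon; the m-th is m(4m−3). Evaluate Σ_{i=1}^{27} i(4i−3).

26586

Σ i(4i−3) = 4Σi² − 3Σi over i = 1..27.
Σi = 378 and Σi² = 6930.
4·6930 − 3·378 = 26586.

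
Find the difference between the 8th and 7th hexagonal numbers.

29

Consecutive hexagonal numbers differ by 4n − 3: here 4·8 − 3 = 29.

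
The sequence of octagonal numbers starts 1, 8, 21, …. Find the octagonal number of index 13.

481

13·(3·13 − 2) = 13·37 = 481.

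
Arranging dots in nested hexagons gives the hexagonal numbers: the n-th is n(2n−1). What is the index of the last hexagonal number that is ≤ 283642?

Solve n(2n−1) ≤ 283642 for integer n.
n = 376 gives 282376 ≤ 283642, while n = 377 gives 283881 > 283642; so the answer is index 376.

376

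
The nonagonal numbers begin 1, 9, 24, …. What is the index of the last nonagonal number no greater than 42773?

110

Solve n(7n−5)/2 ≤ 42773 for integer n.
n = 110 gives 42075 ≤ 42773, while n = 111 gives 42846 > 42773; so the answer is index 110.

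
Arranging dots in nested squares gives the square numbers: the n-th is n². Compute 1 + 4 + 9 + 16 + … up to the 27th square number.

Σ_{i=1}^{27} i² = 27·28·55/6 = 6930.

6930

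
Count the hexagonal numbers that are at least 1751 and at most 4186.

The n-th hexagonal number is n(2n−1).
Smallest index with value ≥ 1751: n = 30 (giving 1770).
Largest index with value ≤ 4186: n = 46 (giving 4186).
Indices 30 through 46: 17 terms.

17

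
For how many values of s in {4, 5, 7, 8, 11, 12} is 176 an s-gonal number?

s = 4: P(4, 13) = 169 and P(4, 14) = 196; 176 is not s-gonal.
s = 5: P(5, 11) = 176. ✓
s = 7: P(7, 8) = 148 and P(7, 9) = 189; 176 is not s-gonal.
s = 8: P(8, 8) = 176. ✓
s = 11: P(11, 6) = 141 and P(11, 7) = 196; 176 is not s-gonal.
s = 12: P(12, 6) = 156 and P(12, 7) = 217; 176 is not s-gonal.
Hits: s ∈ {5, 8} → 2.

2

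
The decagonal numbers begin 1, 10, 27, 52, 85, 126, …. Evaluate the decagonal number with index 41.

The 41st decagonal number is n(4n−3) with n = 41.
41·(4·41 − 3) = 41·161 = 6601.

6601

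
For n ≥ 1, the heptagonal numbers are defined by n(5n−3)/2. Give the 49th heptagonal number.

5929

49·(5·49 − 3)/2 = 49·242/2 = 49·121 = 5929.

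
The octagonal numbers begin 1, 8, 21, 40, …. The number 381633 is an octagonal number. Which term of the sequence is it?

357

Set n(3n−2) = 381633, giving 3n² − 2n − 381633 = 0.
The discriminant is 4 + 12·381633 = 4579600, and √4579600 = 2140.
So n = (2 + 2140) / 6 = 2142/6 = 357.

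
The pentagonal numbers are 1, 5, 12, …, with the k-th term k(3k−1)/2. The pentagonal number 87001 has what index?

241

Set n(3n−1)/2 = 87001, giving 3n² − n − 174002 = 0.
So n = (1 + 1445) / 6 = 1446/6 = 241.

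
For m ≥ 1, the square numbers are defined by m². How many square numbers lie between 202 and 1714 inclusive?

The n-th square number is n².
Smallest index with value ≥ 202: n = 15 (giving 225).
Largest index with value ≤ 1714: n = 41 (giving 1681).
Indices 15 through 41: 27 terms.

27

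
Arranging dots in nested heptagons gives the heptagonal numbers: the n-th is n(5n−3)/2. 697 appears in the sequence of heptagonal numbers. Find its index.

Set n(5n−3)/2 = 697, giving 5n² − 3n − 1394 = 0.
The discriminant is 9 + 40·697 = 27889, and √27889 = 167.
So n = (3 + 167) / 10 = 170/10 = 17.

17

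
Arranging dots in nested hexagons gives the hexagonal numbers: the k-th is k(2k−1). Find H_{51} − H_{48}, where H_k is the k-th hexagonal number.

591

51·(2·51 − 1) = 5151 and 48·(2·48 − 1) = 4560.
Difference: 5151 − 4560 = 591.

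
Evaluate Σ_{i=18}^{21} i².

1526

Σ_{i=18}^{21} i² = 3311 − 1785 = 1526.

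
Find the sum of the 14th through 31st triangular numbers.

5001

Σ i(i+1)/2 = (Σi² + Σi) / 2 over i = 14..31.
Σi = 496 − 91 = 405 and Σi² = 10416 − 819 = 9597.
(1·9597 + 1·405) / 2 = 10002/2 = 5001.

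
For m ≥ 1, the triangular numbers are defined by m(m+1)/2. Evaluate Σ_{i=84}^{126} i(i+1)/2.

242606

Σ i(i+1)/2 = (Σi² + Σi) / 2 over i = 84..126.
Σi = 8001 − 3486 = 4515 and Σi² = 674751 − 194054 = 480697.
(1·480697 + 1·4515) / 2 = 485212/2 = 242606.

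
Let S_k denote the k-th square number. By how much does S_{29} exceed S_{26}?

165

29² = 841 and 26² = 676.
Difference: 841 − 676 = 165.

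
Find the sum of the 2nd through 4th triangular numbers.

Σ i(i+1)/2 = (Σi² + Σi) / 2 over i = 2..4.
Σi = 10 − 1 = 9 and Σi² = 30 − 1 = 29.
(1·29 + 1·9) / 2 = 38/2 = 19.

19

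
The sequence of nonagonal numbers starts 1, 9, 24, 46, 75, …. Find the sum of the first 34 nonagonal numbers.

Σ i(7i−5)/2 = (7Σi² − 5Σi) / 2 over i = 1..34.
Σi = 595 and Σi² = 13685.
(7·13685 − 5·595) / 2 = 92820/2 = 46410.

46410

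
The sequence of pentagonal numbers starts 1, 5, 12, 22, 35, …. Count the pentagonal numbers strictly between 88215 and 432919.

295

The n-th pentagonal number is n(3n−1)/2.
Smallest index with value > 88215: n = 243 (giving 88452).
Largest index with value < 432919: n = 537 (giving 432285).
Indices 243 through 537: 295 terms.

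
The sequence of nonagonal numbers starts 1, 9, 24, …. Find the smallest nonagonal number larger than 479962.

Solve n(7n−5)/2 > 479962 for integer n.
The largest n with value ≤ 479962 is 370 (since 478225 ≤ 479962 < 480816), so the first above is n = 371, value 480816.

480816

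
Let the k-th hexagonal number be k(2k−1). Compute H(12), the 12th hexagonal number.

12·(2·12 − 1) = 12·23 = 276.

276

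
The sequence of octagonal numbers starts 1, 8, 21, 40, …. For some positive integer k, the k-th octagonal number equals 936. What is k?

Set n(3n−2) = 936, giving 3n² − 2n − 936 = 0.
The discriminant is 4 + 12·936 = 11236, and √11236 = 106.
So n = (2 + 106) / 6 = 108/6 = 18.

18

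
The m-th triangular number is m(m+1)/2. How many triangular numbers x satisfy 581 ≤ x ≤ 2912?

The n-th triangular number is n(n+1)/2.
Smallest index with value ≥ 581: n = 34 (giving 595).
Largest index with value ≤ 2912: n = 75 (giving 2850).
Indices 34 through 75: 42 terms.

42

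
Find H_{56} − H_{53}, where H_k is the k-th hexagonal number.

56·(2·56 − 1) = 6216 and 53·(2·53 − 1) = 5565.
Difference: 6216 − 5565 = 651.

651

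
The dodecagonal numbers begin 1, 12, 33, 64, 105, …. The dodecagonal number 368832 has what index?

272

Set n(5n−4) = 368832, giving 5n² − 4n − 368832 = 0.
The discriminant is 16 + 20·368832 = 7376656, and √7376656 = 2716.
So n = (4 + 2716) / 10 = 2720/10 = 272.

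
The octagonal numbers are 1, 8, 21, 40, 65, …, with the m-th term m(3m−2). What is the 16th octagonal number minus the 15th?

91

Consecutive octagonal numbers differ by 6n − 5: here 6·16 − 5 = 91.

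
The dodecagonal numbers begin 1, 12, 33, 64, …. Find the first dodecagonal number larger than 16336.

16588

Solve n(5n−4) > 16336 for integer n.
The largest n with value ≤ 16336 is 57 (since 16017 ≤ 16336 < 16588), so the first above is n = 58, value 16588.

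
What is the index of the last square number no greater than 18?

4

Solve n² ≤ 18 for integer n.
n = 4 gives 16 ≤ 18, while n = 5 gives 25 > 18; so the answer is index 4.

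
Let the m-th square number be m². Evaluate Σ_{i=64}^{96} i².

Σ_{i=64}^{96} i² = 299536 − 85344 = 214192.

214192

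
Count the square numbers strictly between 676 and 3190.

30

The n-th square number is n².
Smallest index with value > 676: n = 27 (giving 729).
Largest index with value < 3190: n = 56 (giving 3136).
Indices 27 through 56: 30 terms.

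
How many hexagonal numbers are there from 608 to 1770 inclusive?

The n-th hexagonal number is n(2n−1).
Smallest index with value ≥ 608: n = 18 (giving 630).
Largest index with value ≤ 1770: n = 30 (giving 1770).
Indices 18 through 30: 13 terms.

13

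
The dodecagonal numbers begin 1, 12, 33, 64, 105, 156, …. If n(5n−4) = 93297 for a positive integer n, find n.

137

Set n(5n−4) = 93297, giving 5n² − 4n − 93297 = 0.
The discriminant is 16 + 20·93297 = 1865956, and √1865956 = 1366.
So n = (4 + 1366) / 10 = 1370/10 = 137.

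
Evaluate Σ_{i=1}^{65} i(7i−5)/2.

322465

Σ i(7i−5)/2 = (7Σi² − 5Σi) / 2 over i = 1..65.
Σi = 2145 and Σi² = 93665.
(7·93665 − 5·2145) / 2 = 644930/2 = 322465.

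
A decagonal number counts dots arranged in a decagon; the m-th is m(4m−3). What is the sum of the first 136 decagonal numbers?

3363076

Σ i(4i−3) = 4Σi² − 3Σi over i = 1..136.
Σi = 9316 and Σi² = 847756.
4·847756 − 3·9316 = 3363076.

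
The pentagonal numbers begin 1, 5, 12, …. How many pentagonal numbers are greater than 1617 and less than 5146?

The n-th pentagonal number is n(3n−1)/2.
Smallest index with value > 1617: n = 34 (giving 1717).
Largest index with value < 5146: n = 58 (giving 5017).
Indices 34 through 58: 25 terms.

25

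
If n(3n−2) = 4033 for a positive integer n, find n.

Set n(3n−2) = 4033, giving 3n² − 2n − 4033 = 0.
The discriminant is 4 + 12·4033 = 48400, and √48400 = 220.
So n = (2 + 220) / 6 = 222/6 = 37.

37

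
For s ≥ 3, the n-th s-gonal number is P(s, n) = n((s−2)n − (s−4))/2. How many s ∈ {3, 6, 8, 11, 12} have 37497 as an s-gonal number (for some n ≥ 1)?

s = 3: P(3, 273) = 37401 and P(3, 274) = 37675; 37497 is not s-gonal.
s = 6: P(6, 137) = 37401 and P(6, 138) = 37950; 37497 is not s-gonal.
s = 8: P(8, 112) = 37408 and P(8, 113) = 38081; 37497 is not s-gonal.
s = 11: P(11, 91) = 36946 and P(11, 92) = 37766; 37497 is not s-gonal.
s = 12: P(12, 87) = 37497. ✓
Hits: s ∈ {12} → 1.

1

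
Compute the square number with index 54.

54² = 2916.

2916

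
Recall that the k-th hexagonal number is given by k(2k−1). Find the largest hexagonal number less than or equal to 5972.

Solve n(2n−1) ≤ 5972 for integer n.
n = 54 gives 5778 ≤ 5972, while n = 55 gives 5995 > 5972; so the answer is 5778.

5778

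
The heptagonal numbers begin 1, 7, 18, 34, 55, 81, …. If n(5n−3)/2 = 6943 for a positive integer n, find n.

53

Set n(5n−3)/2 = 6943, giving 5n² − 3n − 13886 = 0.
The discriminant is 9 + 40·6943 = 277729, and √277729 = 527.
So n = (3 + 527) / 10 = 530/10 = 53.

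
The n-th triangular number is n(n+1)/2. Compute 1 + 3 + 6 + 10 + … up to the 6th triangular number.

56

Σ i(i+1)/2 = (Σi² + Σi) / 2 over i = 1..6.
Σi = 21 and Σi² = 91.
(1·91 + 1·21) / 2 = 112/2 = 56.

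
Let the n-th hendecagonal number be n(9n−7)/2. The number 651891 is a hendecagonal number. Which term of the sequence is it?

381

Set n(9n−7)/2 = 651891, giving 9n² − 7n − 1303782 = 0.
The discriminant is 49 + 72·651891 = 46936201, and √46936201 = 6851.
So n = (7 + 6851) / 18 = 6858/18 = 381.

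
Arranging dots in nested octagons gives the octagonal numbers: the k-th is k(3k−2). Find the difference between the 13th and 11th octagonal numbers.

140

13·(3·13 − 2) = 481 and 11·(3·11 − 2) = 341.
Difference: 481 − 341 = 140.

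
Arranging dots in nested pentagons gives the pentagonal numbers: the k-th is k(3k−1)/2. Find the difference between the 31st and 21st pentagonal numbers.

775

31·(3·31 − 1)/2 = 1426 and 21·(3·21 − 1)/2 = 651.
Difference: 1426 − 651 = 775.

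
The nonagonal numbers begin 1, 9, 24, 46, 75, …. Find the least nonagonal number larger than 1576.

Solve n(7n−5)/2 > 1576 for integer n.
The largest n with value ≤ 1576 is 21 (since 1491 ≤ 1576 < 1639), so the first above is n = 22, value 1639.

1639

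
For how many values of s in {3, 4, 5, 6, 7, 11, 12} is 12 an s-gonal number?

s = 3: P(3, 4) = 10 and P(3, 5) = 15; 12 is not s-gonal.
s = 4: P(4, 3) = 9 and P(4, 4) = 16; 12 is not s-gonal.
s = 5: P(5, 3) = 12. ✓
s = 6: P(6, 2) = 6 and P(6, 3) = 15; 12 is not s-gonal.
s = 7: P(7, 2) = 7 and P(7, 3) = 18; 12 is not s-gonal.
s = 11: P(11, 2) = 11 and P(11, 3) = 30; 12 is not s-gonal.
s = 12: P(12, 2) = 12. ✓
Hits: s ∈ {5, 12} → 2.

2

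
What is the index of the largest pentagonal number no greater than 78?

Solve n(3n−1)/2 ≤ 78 for integer n.
n = 7 gives 70 ≤ 78, while n = 8 gives 92 > 78; so the answer is index 7.

7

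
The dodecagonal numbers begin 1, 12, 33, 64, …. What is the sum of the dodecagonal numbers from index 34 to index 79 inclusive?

Σ i(5i−4) = 5Σi² − 4Σi over i = 34..79.
Σi = 3160 − 561 = 2599 and Σi² = 167480 − 12529 = 154951.
5·154951 − 4·2599 = 764359.

764359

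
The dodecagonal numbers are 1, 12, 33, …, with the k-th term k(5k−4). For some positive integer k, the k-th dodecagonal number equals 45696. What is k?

Set n(5n−4) = 45696, giving 5n² − 4n − 45696 = 0.
So n = (4 + 956) / 10 = 960/10 = 96.
Check: 96·(5·96 − 4) = 45696. ✓

96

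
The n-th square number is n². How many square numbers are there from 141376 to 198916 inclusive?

71

The n-th square number is n².
Smallest index with value ≥ 141376: n = 376 (giving 141376).
Largest index with value ≤ 198916: n = 446 (giving 198916).
Indices 376 through 446: 71 terms.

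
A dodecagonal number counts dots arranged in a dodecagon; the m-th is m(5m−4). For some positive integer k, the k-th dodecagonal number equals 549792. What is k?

332

Set n(5n−4) = 549792, giving 5n² − 4n − 549792 = 0.
The discriminant is 16 + 20·549792 = 10995856, and √10995856 = 3316.
So n = (4 + 3316) / 10 = 3320/10 = 332.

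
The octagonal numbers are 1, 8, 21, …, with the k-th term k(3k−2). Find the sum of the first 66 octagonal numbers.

289641

Σ i(3i−2) = 3Σi² − 2Σi over i = 1..66.
Σi = 2211 and Σi² = 98021.
3·98021 − 2·2211 = 289641.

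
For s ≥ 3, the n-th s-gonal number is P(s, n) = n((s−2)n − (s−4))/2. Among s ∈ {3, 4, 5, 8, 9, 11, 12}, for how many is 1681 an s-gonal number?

s = 3: P(3, 57) = 1653 and P(3, 58) = 1711; 1681 is not s-gonal.
s = 4: P(4, 41) = 1681. ✓
s = 5: P(5, 33) = 1617 and P(5, 34) = 1717; 1681 is not s-gonal.
s = 8: P(8, 24) = 1680 and P(8, 25) = 1825; 1681 is not s-gonal.
s = 9: P(9, 22) = 1639 and P(9, 23) = 1794; 1681 is not s-gonal.
s = 11: P(11, 19) = 1558 and P(11, 20) = 1730; 1681 is not s-gonal.
s = 12: P(12, 18) = 1548 and P(12, 19) = 1729; 1681 is not s-gonal.
Hits: s ∈ {4} → 1.

1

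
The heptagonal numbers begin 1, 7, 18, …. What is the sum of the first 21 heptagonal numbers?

Σ i(5i−3)/2 = (5Σi² − 3Σi) / 2 over i = 1..21.
Σi = 231 and Σi² = 3311.
(5·3311 − 3·231) / 2 = 15862/2 = 7931.

7931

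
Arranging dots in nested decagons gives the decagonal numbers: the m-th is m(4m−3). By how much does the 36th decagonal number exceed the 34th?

36·(4·36 − 3) = 5076 and 34·(4·34 − 3) = 4522.
Difference: 5076 − 4522 = 554.

554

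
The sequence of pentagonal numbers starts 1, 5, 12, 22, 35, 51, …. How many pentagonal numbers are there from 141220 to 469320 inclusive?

253

The n-th pentagonal number is n(3n−1)/2.
Smallest index with value ≥ 141220: n = 307 (giving 141220).
Largest index with value ≤ 469320: n = 559 (giving 468442).
Indices 307 through 559: 253 terms.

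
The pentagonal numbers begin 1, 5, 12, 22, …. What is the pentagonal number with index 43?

The 43rd pentagonal number is n(3n−1)/2 with n = 43.
43·(3·43 − 1)/2 = 43·128/2 = 43·64 = 2752.

2752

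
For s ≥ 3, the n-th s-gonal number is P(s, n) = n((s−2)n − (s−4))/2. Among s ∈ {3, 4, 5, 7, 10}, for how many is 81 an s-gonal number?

2

s = 3: P(3, 12) = 78 and P(3, 13) = 91; 81 is not s-gonal.
s = 4: P(4, 9) = 81. ✓
s = 5: P(5, 7) = 70 and P(5, 8) = 92; 81 is not s-gonal.
s = 7: P(7, 6) = 81. ✓
s = 10: P(10, 4) = 52 and P(10, 5) = 85; 81 is not s-gonal.
Hits: s ∈ {4, 7} → 2.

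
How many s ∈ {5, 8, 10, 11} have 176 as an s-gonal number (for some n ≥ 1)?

2

s = 5: P(5, 11) = 176. ✓
s = 8: P(8, 8) = 176. ✓
s = 10: P(10, 7) = 175 and P(10, 8) = 232; 176 is not s-gonal.
s = 11: P(11, 6) = 141 and P(11, 7) = 196; 176 is not s-gonal.
Hits: s ∈ {5, 8} → 2.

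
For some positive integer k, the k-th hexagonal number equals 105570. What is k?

230

Set n(2n−1) = 105570, giving 2n² − n − 105570 = 0.
The discriminant is 1 + 8·105570 = 844561, and √844561 = 919.
So n = (1 + 919) / 4 = 920/4 = 230.
Check: 230·(2·230 − 1) = 105570. ✓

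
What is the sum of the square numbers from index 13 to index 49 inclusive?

Σ_{i=13}^{49} i² = 40425 − 650 = 39775.

39775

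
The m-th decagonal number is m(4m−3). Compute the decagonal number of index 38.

The 38th decagonal number is n(4n−3) with n = 38.
38·(4·38 − 3) = 38·149 = 5662.

5662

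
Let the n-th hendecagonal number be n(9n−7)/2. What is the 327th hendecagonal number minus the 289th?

327·(9·327 − 7)/2 = 480036 and 289·(9·289 − 7)/2 = 374833.
Difference: 480036 − 374833 = 105203.

105203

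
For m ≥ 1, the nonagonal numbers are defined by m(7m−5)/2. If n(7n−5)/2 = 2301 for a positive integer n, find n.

26

Set n(7n−5)/2 = 2301, giving 7n² − 5n − 4602 = 0.
The discriminant is 25 + 56·2301 = 128881, and √128881 = 359.
So n = (5 + 359) / 14 = 364/14 = 26.
Check: 26·(7·26 − 5)/2 = 2301. ✓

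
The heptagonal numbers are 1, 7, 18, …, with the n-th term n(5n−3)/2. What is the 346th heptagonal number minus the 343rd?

5163

346·(5·346 − 3)/2 = 298771 and 343·(5·343 − 3)/2 = 293608.
Difference: 298771 − 293608 = 5163.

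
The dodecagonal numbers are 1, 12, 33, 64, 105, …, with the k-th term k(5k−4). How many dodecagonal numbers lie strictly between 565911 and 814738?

The n-th dodecagonal number is n(5n−4).
Smallest index with value > 565911: n = 337 (giving 566497).
Largest index with value < 814738: n = 404 (giving 814464).
Indices 337 through 404: 68 terms.

68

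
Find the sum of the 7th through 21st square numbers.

Σ_{i=7}^{21} i² = 3311 − 91 = 3220.

3220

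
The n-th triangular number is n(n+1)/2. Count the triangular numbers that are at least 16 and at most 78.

The n-th triangular number is n(n+1)/2.
Smallest index with value ≥ 16: n = 6 (giving 21).
Largest index with value ≤ 78: n = 12 (giving 78).
Indices 6 through 12: 7 terms.

7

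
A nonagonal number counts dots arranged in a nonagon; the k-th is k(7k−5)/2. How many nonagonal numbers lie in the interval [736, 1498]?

7

The n-th nonagonal number is n(7n−5)/2.
Smallest index with value ≥ 736: n = 15 (giving 750).
Largest index with value ≤ 1498: n = 21 (giving 1491).
Indices 15 through 21: 7 terms.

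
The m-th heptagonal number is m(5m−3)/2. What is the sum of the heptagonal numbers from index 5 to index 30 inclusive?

22880

Σ i(5i−3)/2 = (5Σi² − 3Σi) / 2 over i = 5..30.
Σi = 465 − 10 = 455 and Σi² = 9455 − 30 = 9425.
(5·9425 − 3·455) / 2 = 45760/2 = 22880.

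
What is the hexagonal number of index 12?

The 12th hexagonal number is n(2n−1) with n = 12.
12·(2·12 − 1) = 12·23 = 276.

276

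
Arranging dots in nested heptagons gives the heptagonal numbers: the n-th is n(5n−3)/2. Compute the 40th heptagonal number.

40·(5·40 − 3)/2 = 40·197/2 = 3940.

3940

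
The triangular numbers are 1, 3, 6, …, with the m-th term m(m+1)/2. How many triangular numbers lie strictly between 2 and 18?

The n-th triangular number is n(n+1)/2.
Smallest index with value > 2: n = 2 (giving 3).
Largest index with value < 18: n = 5 (giving 15).
Indices 2 through 5: 4 terms.

4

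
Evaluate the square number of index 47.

2209

The 47th square number is n² with n = 47.
47² = 2209.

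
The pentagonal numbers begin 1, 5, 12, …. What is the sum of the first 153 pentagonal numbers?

1802493

Σ i(3i−1)/2 = (3Σi² − Σi) / 2 over i = 1..153.
Σi = 11781 and Σi² = 1205589.
(3·1205589 − 1·11781) / 2 = 3604986/2 = 1802493.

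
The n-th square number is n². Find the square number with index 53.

2809

53² = 2809.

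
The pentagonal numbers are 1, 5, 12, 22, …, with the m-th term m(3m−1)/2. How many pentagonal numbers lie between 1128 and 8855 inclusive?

The n-th pentagonal number is n(3n−1)/2.
Smallest index with value ≥ 1128: n = 28 (giving 1162).
Largest index with value ≤ 8855: n = 77 (giving 8855).
Indices 28 through 77: 50 terms.

50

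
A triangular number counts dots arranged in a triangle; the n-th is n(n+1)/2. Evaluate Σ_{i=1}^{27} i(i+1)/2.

Σ i(i+1)/2 = (Σi² + Σi) / 2 over i = 1..27.
Σi = 378 and Σi² = 6930.
(1·6930 + 1·378) / 2 = 7308/2 = 3654.

3654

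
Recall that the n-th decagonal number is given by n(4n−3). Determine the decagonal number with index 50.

50·(4·50 − 3) = 50·197 = 9850.

9850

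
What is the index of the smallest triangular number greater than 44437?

298

Solve n(n+1)/2 > 44437 for integer n.
The largest n with value ≤ 44437 is 297 (since 44253 ≤ 44437 < 44551), so the first above is n = 298, value 44551.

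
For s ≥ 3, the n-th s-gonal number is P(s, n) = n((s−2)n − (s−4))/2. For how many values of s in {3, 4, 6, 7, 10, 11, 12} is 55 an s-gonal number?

s = 3: P(3, 10) = 55. ✓
s = 4: P(4, 7) = 49 and P(4, 8) = 64; 55 is not s-gonal.
s = 6: P(6, 5) = 45 and P(6, 6) = 66; 55 is not s-gonal.
s = 7: P(7, 5) = 55. ✓
s = 10: P(10, 4) = 52 and P(10, 5) = 85; 55 is not s-gonal.
s = 11: P(11, 3) = 30 and P(11, 4) = 58; 55 is not s-gonal.
s = 12: P(12, 3) = 33 and P(12, 4) = 64; 55 is not s-gonal.
Hits: s ∈ {3, 7} → 2.

2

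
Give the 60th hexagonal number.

The 60th hexagonal number is n(2n−1) with n = 60.
60·(2·60 − 1) = 60·119 = 7140.

7140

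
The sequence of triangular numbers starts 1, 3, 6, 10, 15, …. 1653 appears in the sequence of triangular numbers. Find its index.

Set n(n+1)/2 = 1653, giving n² + n − 3306 = 0.
The discriminant is 1 + 8·1653 = 13225, and √13225 = 115.
So n = (-1 + 115) / 2 = 114/2 = 57.

57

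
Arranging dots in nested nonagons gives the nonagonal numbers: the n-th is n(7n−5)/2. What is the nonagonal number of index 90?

The 90th nonagonal number is n(7n−5)/2 with n = 90.
90·(7·90 − 5)/2 = 90·625/2 = 28125.

28125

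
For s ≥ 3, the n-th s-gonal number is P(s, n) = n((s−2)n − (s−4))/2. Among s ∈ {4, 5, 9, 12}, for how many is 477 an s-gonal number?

s = 4: P(4, 21) = 441 and P(4, 22) = 484; 477 is not s-gonal.
s = 5: P(5, 18) = 477. ✓
s = 9: P(9, 12) = 474 and P(9, 13) = 559; 477 is not s-gonal.
s = 12: P(12, 10) = 460 and P(12, 11) = 561; 477 is not s-gonal.
Hits: s ∈ {5} → 1.

1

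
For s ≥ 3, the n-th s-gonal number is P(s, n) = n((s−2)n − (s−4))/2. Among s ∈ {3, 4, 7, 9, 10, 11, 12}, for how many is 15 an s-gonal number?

1

s = 3: P(3, 5) = 15. ✓
s = 4: P(4, 3) = 9 and P(4, 4) = 16; 15 is not s-gonal.
s = 7: P(7, 2) = 7 and P(7, 3) = 18; 15 is not s-gonal.
s = 9: P(9, 2) = 9 and P(9, 3) = 24; 15 is not s-gonal.
s = 10: P(10, 2) = 10 and P(10, 3) = 27; 15 is not s-gonal.
s = 11: P(11, 2) = 11 and P(11, 3) = 30; 15 is not s-gonal.
s = 12: P(12, 2) = 12 and P(12, 3) = 33; 15 is not s-gonal.
Hits: s ∈ {3} → 1.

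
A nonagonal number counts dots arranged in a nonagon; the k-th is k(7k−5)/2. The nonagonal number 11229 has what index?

Set n(7n−5)/2 = 11229, giving 7n² − 5n − 22458 = 0.
The discriminant is 25 + 56·11229 = 628849, and √628849 = 793.
So n = (5 + 793) / 14 = 798/14 = 57.
Check: 57·(7·57 − 5)/2 = 11229. ✓

57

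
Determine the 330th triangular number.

330·331/2 = 109230/2 = 54615.

54615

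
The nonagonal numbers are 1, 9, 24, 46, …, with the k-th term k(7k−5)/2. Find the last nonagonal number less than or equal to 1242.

Solve n(7n−5)/2 ≤ 1242 for integer n.
n = 19 gives 1216 ≤ 1242, while n = 20 gives 1350 > 1242; so the answer is 1216.

1216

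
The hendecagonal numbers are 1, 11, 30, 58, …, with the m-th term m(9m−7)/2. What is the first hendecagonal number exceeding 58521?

Solve n(9n−7)/2 > 58521 for integer n.
The largest n with value ≤ 58521 is 114 (since 58083 ≤ 58521 < 59110), so the first above is n = 115, value 59110.

59110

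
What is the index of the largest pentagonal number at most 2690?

42

Solve n(3n−1)/2 ≤ 2690 for integer n.
n = 42 gives 2625 ≤ 2690, while n = 43 gives 2752 > 2690; so the answer is index 42.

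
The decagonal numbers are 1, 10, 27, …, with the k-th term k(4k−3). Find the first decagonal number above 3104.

3277

Solve n(4n−3) > 3104 for integer n.
The largest n with value ≤ 3104 is 28 (since 3052 ≤ 3104 < 3277), so the first above is n = 29, value 3277.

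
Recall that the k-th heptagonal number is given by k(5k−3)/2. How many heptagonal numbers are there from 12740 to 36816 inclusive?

The n-th heptagonal number is n(5n−3)/2.
Smallest index with value ≥ 12740: n = 72 (giving 12852).
Largest index with value ≤ 36816: n = 121 (giving 36421).
Indices 72 through 121: 50 terms.

50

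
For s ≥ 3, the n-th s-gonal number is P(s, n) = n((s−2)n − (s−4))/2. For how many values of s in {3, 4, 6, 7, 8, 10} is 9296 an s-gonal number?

1

s = 3: P(3, 135) = 9180 and P(3, 136) = 9316; 9296 is not s-gonal.
s = 4: P(4, 96) = 9216 and P(4, 97) = 9409; 9296 is not s-gonal.
s = 6: P(6, 68) = 9180 and P(6, 69) = 9453; 9296 is not s-gonal.
s = 7: P(7, 61) = 9211 and P(7, 62) = 9517; 9296 is not s-gonal.
s = 8: P(8, 56) = 9296. ✓
s = 10: P(10, 48) = 9072 and P(10, 49) = 9457; 9296 is not s-gonal.
Hits: s ∈ {8} → 1.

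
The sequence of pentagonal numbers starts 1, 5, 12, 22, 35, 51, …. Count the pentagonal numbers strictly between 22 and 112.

4

The n-th pentagonal number is n(3n−1)/2.
Smallest index with value > 22: n = 5 (giving 35).
Largest index with value < 112: n = 8 (giving 92).
Indices 5 through 8: 4 terms.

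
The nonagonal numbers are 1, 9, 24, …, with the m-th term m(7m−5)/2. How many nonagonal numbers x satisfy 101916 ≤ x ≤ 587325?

The n-th nonagonal number is n(7n−5)/2.
Smallest index with value ≥ 101916: n = 171 (giving 101916).
Largest index with value ≤ 587325: n = 410 (giving 587325).
Indices 171 through 410: 240 terms.

240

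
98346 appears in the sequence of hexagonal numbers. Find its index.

222

Set n(2n−1) = 98346, giving 2n² − n − 98346 = 0.
So n = (1 + 887) / 4 = 888/4 = 222.
Check: 222·(2·222 − 1) = 98346. ✓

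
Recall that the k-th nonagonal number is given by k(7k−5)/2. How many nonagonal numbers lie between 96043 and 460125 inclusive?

196

The n-th nonagonal number is n(7n−5)/2.
Smallest index with value ≥ 96043: n = 167 (giving 97194).
Largest index with value ≤ 460125: n = 362 (giving 457749).
Indices 167 through 362: 196 terms.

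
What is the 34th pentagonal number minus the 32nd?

197

34·(3·34 − 1)/2 = 1717 and 32·(3·32 − 1)/2 = 1520.
Difference: 1717 − 1520 = 197.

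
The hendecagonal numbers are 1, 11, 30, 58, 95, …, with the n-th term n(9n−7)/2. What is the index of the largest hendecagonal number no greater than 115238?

160

Solve n(9n−7)/2 ≤ 115238 for integer n.
n = 160 gives 114640 ≤ 115238, while n = 161 gives 116081 > 115238; so the answer is index 160.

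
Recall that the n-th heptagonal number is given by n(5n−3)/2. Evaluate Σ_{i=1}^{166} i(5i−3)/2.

3825636

Σ i(5i−3)/2 = (5Σi² − 3Σi) / 2 over i = 1..166.
Σi = 13861 and Σi² = 1538571.
(5·1538571 − 3·13861) / 2 = 7651272/2 = 3825636.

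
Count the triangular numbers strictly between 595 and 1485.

The n-th triangular number is n(n+1)/2.
Smallest index with value > 595: n = 35 (giving 630).
Largest index with value < 1485: n = 53 (giving 1431).
Indices 35 through 53: 19 terms.

19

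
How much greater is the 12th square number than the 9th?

12² = 144 and 9² = 81.
Difference: 144 − 81 = 63.

63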